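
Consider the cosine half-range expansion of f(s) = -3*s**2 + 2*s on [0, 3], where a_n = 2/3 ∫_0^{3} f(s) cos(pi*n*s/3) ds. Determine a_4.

a_4 = 2/3 ∫_0^{3} (-3*s**2 + 2*s) cos(4*pi*s/3) ds.
Integrating by parts twice (tabular method), an antiderivative of (-3*s**2 + 2*s) cos(4*pi*s/3) is -9*s**2*sin(4*pi*s/3)/(4*pi) + 3*s*sin(4*pi*s/3)/(2*pi) - 27*s*cos(4*pi*s/3)/(8*pi**2) + 81*sin(4*pi*s/3)/(32*pi**3) + 9*cos(4*pi*s/3)/(8*pi**2); evaluating from 0 to 3: ∫_{0}^{3} (-3*s**2 + 2*s) cos(4*pi*s/3) ds = (-9/pi**2) - (9/(8*pi**2)) = -81/(8*pi**2).
Hence a_4 = (2/3)·(-81/(8*pi**2)) = -27/(4*pi**2).

-27/(4*pi**2)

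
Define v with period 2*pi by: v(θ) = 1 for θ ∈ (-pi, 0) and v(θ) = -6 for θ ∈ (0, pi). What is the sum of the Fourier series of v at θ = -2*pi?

θ = -2*pi differs from θ = 0 by -1 full period(s), and the series is 2*pi-periodic.
At θ = 0 the one-sided limits are v(0^-) = 1 and v(0^+) = -6.
By Dirichlet's theorem the series converges to their average, [(1) + (-6)]/2 = -5/2.

-5/2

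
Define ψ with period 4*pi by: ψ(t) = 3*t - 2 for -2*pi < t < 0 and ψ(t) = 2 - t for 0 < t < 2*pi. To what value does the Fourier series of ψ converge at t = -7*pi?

2 - pi

t = -7*pi differs from t = pi by -2 full period(s), and the series is 4*pi-periodic.
ψ is continuous at t = pi with value 2 - pi, so the series converges to 2 - pi there.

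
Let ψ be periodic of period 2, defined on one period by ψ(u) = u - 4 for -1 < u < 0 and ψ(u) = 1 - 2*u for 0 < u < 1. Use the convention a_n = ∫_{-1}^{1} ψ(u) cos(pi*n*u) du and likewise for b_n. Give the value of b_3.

3/pi

b_3 = ∫_{-1}^{1} ψ(u) sin(3*pi*u) du.
Split the integral at the breakpoints.
Integrating by parts (boundary term plus one more integral), an antiderivative of (u - 4) sin(3*pi*u) is -u*cos(3*pi*u)/(3*pi) + sin(3*pi*u)/(9*pi**2) + 4*cos(3*pi*u)/(3*pi); evaluating from -1 to 0: ∫_{-1}^{0} (u - 4) sin(3*pi*u) du = (4/(3*pi)) - (-5/(3*pi)) = 3/pi.
Integrating by parts (boundary term plus one more integral), an antiderivative of (1 - 2*u) sin(3*pi*u) is 2*u*cos(3*pi*u)/(3*pi) - 2*sin(3*pi*u)/(9*pi**2) - cos(3*pi*u)/(3*pi); evaluating from 0 to 1: ∫_{0}^{1} (1 - 2*u) sin(3*pi*u) du = (-1/(3*pi)) - (-1/(3*pi)) = 0.
Summing the pieces gives b_3 = 3/pi.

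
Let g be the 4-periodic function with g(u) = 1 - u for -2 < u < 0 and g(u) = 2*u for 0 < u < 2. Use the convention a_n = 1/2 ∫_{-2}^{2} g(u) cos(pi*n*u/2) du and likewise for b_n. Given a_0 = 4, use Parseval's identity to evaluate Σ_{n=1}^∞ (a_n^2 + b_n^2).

5/3

Parseval: a_0^2/2 + Σ_{n≥1} (a_n^2+b_n^2) = 1/2 ∫_{-2}^{2} g(u)^2 du = 29/3.
Subtract a_0^2/2 = 8: Σ (a_n^2+b_n^2) = 5/3.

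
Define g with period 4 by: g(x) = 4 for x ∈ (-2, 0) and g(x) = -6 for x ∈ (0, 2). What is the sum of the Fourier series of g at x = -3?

-6

x = -3 differs from x = 1 by -1 full period(s), and the series is 4-periodic.
g is continuous at x = 1 with value -6, so the series converges to -6 there.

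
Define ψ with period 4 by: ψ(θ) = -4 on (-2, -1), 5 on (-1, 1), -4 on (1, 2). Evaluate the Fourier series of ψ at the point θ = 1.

At θ = 1 the one-sided limits are ψ(1^-) = 5 and ψ(1^+) = -4.
By Dirichlet's theorem the series converges to their average, [(5) + (-4)]/2 = 1/2.

1/2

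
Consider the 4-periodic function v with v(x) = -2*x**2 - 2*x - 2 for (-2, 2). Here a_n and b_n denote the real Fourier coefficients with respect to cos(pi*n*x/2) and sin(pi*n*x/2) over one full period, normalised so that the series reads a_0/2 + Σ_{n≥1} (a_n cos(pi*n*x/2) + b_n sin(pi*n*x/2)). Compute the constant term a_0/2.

-14/3

a_0 = 1/2 ∫_{-2}^{2} v(x) dx = 1/2 · (-56/3) = -28/3.
So the constant term a_0/2 = -14/3.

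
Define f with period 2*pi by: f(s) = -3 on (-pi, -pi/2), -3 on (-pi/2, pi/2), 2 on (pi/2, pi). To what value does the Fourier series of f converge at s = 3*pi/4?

f is continuous at s = 3*pi/4 with value 2, so the series converges to 2 there.

2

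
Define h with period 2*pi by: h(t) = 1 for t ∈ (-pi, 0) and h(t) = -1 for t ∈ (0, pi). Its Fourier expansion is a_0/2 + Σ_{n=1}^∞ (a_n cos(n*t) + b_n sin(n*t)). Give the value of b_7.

b_7 = 1/pi ∫_{-pi}^{pi} h(t) sin(7*t) dt.
h is odd and sin(7*t) is odd, so the integrand is even and b_7 = 2/pi ∫_0^{pi} h(t) sin(7*t) dt.
Directly, an antiderivative of (-1) sin(7*t) is cos(7*t)/7; evaluating from 0 to pi: ∫_{0}^{pi} (-1) sin(7*t) dt = (-1/7) - (1/7) = -2/7.
Hence b_7 = (2/pi)·(-2/7) = -4/(7*pi).

-4/(7*pi)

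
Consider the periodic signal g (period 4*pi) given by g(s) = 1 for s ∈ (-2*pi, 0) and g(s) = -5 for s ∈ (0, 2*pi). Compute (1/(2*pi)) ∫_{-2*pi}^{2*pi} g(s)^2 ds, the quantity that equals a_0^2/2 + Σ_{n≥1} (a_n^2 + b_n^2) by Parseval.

26

(1/(2*pi)) ∫_{-2*pi}^{2*pi} g(s)^2 ds = (1/(2*pi)) · (52*pi) = 26.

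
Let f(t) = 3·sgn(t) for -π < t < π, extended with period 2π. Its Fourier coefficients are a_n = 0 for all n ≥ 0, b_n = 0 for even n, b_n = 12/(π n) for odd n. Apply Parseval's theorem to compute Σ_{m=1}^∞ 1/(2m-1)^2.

pi**2/8

Parseval: Σ b_n^2 = (1/π) ∫_{-π}^{π} f(t)^2 dt = 18.
Only odd n contribute, with b_n^2 = 144/(π^2 n^2), so Σ_{m≥1} 1/(2m-1)^2 = π^2·(18)/144 = pi**2/8.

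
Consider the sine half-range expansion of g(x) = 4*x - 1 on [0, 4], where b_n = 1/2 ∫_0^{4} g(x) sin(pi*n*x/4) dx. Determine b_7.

b_7 = 1/2 ∫_0^{4} (4*x - 1) sin(7*pi*x/4) dx.
Integrating by parts (boundary term plus one more integral), an antiderivative of (4*x - 1) sin(7*pi*x/4) is -16*x*cos(7*pi*x/4)/(7*pi) + 64*sin(7*pi*x/4)/(49*pi**2) + 4*cos(7*pi*x/4)/(7*pi); evaluating from 0 to 4: ∫_{0}^{4} (4*x - 1) sin(7*pi*x/4) dx = (60/(7*pi)) - (4/(7*pi)) = 8/pi.
Hence b_7 = (1/2)·(8/pi) = 4/pi.

4/pi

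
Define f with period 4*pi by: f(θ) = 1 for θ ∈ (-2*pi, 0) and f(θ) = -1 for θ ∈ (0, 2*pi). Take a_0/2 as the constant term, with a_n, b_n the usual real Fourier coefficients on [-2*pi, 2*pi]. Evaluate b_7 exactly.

-4/(7*pi)

b_7 = (1/(2*pi)) ∫_{-2*pi}^{2*pi} f(θ) sin(7*θ/2) dθ.
f is odd and sin(7*θ/2) is odd, so the integrand is even and b_7 = 1/pi ∫_0^{2*pi} f(θ) sin(7*θ/2) dθ.
Directly, an antiderivative of (-1) sin(7*θ/2) is 2*cos(7*θ/2)/7; evaluating from 0 to 2*pi: ∫_{0}^{2*pi} (-1) sin(7*θ/2) dθ = (-2/7) - (2/7) = -4/7.
Hence b_7 = (1/pi)·(-4/7) = -4/(7*pi).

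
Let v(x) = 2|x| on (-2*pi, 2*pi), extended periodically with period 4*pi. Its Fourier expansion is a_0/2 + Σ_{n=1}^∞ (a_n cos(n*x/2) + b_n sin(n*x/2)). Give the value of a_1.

-16/pi

a_1 = (1/(2*pi)) ∫_{-2*pi}^{2*pi} v(x) cos(x/2) dx.
v is even and cos(x/2) is even, so the integrand is even and a_1 = 1/pi ∫_0^{2*pi} v(x) cos(x/2) dx.
Integrating by parts (boundary term plus one more integral), an antiderivative of (2*x) cos(x/2) is 4*x*sin(x/2) + 8*cos(x/2); evaluating from 0 to 2*pi: ∫_{0}^{2*pi} (2*x) cos(x/2) dx = (-8) - (8) = -16.
Hence a_1 = (1/pi)·(-16) = -16/pi.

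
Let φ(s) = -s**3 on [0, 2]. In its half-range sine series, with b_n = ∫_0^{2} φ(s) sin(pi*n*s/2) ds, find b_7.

b_7 = ∫_0^{2} (-s**3) sin(7*pi*s/2) ds.
Integrating by parts three times (tabular method), an antiderivative of (-s**3) sin(7*pi*s/2) is 2*s**3*cos(7*pi*s/2)/(7*pi) - 12*s**2*sin(7*pi*s/2)/(49*pi**2) - 48*s*cos(7*pi*s/2)/(343*pi**3) + 96*sin(7*pi*s/2)/(2401*pi**4); evaluating from 0 to 2: ∫_{0}^{2} (-s**3) sin(7*pi*s/2) ds = (16*(6 - 49*pi**2)/(343*pi**3)) - (0) = 16*(6 - 49*pi**2)/(343*pi**3).
Hence b_7 = 16*(6 - 49*pi**2)/(343*pi**3).

16*(6 - 49*pi**2)/(343*pi**3)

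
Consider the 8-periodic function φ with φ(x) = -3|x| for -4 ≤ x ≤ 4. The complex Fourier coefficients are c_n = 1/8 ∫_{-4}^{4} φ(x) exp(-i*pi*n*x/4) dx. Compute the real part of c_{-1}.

24/pi**2

Since φ is real-valued, Re(c_{-1}) = 1/8 ∫_{-4}^{4} φ(x) cos(-pi*x/4) dx = a_{1}/2.
φ is even and cos(-pi*x/4) is even, so the integrand is even: ∫_{-4}^{4} φ(x) cos(-pi*x/4) dx = 2∫_0^{4} φ(x) cos(-pi*x/4) dx.
Integrating by parts (boundary term plus one more integral), an antiderivative of (-3*x) cos(-pi*x/4) is -12*x*sin(pi*x/4)/pi - 48*cos(pi*x/4)/pi**2; evaluating from 0 to 4: ∫_{0}^{4} (-3*x) cos(-pi*x/4) dx = (48/pi**2) - (-48/pi**2) = 96/pi**2.
So ∫_{-4}^{4} φ(x) cos(-pi*x/4) dx = 192/pi**2.
Hence Re(c_{-1}) = (1/8)·(192/pi**2) = 24/pi**2.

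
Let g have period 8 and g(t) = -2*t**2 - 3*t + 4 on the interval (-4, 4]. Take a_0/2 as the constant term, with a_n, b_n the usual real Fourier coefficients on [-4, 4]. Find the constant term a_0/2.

-20/3

a_0 = 1/4 ∫_{-4}^{4} g(t) dt = 1/4 · (-160/3) = -40/3.
So the constant term a_0/2 = -20/3.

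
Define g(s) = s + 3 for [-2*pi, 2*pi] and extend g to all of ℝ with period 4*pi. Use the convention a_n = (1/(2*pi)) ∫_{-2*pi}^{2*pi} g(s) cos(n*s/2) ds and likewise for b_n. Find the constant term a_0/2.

a_0 = (1/(2*pi)) ∫_{-2*pi}^{2*pi} g(s) ds = (1/(2*pi)) · (12*pi) = 6.
So the constant term a_0/2 = 3.

3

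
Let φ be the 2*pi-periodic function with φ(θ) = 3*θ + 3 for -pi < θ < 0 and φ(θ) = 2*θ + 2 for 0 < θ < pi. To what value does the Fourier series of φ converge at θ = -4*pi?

5/2

θ = -4*pi differs from θ = 0 by -2 full period(s), and the series is 2*pi-periodic.
At θ = 0 the one-sided limits are φ(0^-) = 3 and φ(0^+) = 2.
By Dirichlet's theorem the series converges to their average, [(3) + (2)]/2 = 5/2.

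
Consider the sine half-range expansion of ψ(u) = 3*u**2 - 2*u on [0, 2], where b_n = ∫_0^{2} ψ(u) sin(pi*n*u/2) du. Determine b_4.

-4/pi

b_4 = ∫_0^{2} (3*u**2 - 2*u) sin(2*pi*u) du.
Integrating by parts twice (tabular method), an antiderivative of (3*u**2 - 2*u) sin(2*pi*u) is -3*u**2*cos(2*pi*u)/(2*pi) + 3*u*sin(2*pi*u)/(2*pi**2) + u*cos(2*pi*u)/pi - sin(2*pi*u)/(2*pi**2) + 3*cos(2*pi*u)/(4*pi**3); evaluating from 0 to 2: ∫_{0}^{2} (3*u**2 - 2*u) sin(2*pi*u) du = (-4/pi + 3/(4*pi**3)) - (3/(4*pi**3)) = -4/pi.
Hence b_4 = -4/pi.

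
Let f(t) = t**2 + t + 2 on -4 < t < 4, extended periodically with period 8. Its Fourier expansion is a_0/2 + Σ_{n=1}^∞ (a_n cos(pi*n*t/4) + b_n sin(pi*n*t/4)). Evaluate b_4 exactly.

-2/pi

b_4 = 1/4 ∫_{-4}^{4} f(t) sin(pi*t) dt.
Integrating by parts twice (tabular method), an antiderivative of (t**2 + t + 2) sin(pi*t) is -t**2*cos(pi*t)/pi + 2*t*sin(pi*t)/pi**2 - t*cos(pi*t)/pi + sin(pi*t)/pi**2 - 2*cos(pi*t)/pi + 2*cos(pi*t)/pi**3; evaluating from -4 to 4: ∫_{-4}^{4} (t**2 + t + 2) sin(pi*t) dt = (-22/pi + 2/pi**3) - (-14/pi + 2/pi**3) = -8/pi.
Hence b_4 = (1/4)·(-8/pi) = -2/pi.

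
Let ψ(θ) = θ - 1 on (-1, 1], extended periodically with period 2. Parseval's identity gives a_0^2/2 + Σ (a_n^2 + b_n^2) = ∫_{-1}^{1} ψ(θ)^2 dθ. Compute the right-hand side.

8/3

∫_{-1}^{1} ψ(θ)^2 dθ = 8/3.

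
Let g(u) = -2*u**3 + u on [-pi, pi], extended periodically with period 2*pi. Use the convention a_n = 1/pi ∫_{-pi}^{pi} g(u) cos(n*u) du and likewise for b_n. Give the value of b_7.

b_7 = 1/pi ∫_{-pi}^{pi} g(u) sin(7*u) du.
g is odd and sin(7*u) is odd, so the integrand is even and b_7 = 2/pi ∫_0^{pi} g(u) sin(7*u) du.
Integrating by parts three times (tabular method), an antiderivative of (-2*u**3 + u) sin(7*u) is 2*u**3*cos(7*u)/7 - 6*u**2*sin(7*u)/49 - 61*u*cos(7*u)/343 + 61*sin(7*u)/2401; evaluating from 0 to pi: ∫_{0}^{pi} (-2*u**3 + u) sin(7*u) du = (pi*(61 - 98*pi**2)/343) - (0) = pi*(61 - 98*pi**2)/343.
Hence b_7 = (2/pi)·(pi*(61 - 98*pi**2)/343) = 122/343 - 4*pi**2/7.

122/343 - 4*pi**2/7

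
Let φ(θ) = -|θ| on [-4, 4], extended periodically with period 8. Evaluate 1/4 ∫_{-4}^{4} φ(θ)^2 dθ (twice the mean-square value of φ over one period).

32/3

1/4 ∫_{-4}^{4} φ(θ)^2 dθ = 1/4 · (128/3) = 32/3.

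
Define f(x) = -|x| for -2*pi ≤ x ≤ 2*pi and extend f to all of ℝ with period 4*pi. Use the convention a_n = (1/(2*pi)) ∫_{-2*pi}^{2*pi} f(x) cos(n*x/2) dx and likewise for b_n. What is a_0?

a_0 = (1/(2*pi)) ∫_{-2*pi}^{2*pi} f(x) dx = (1/(2*pi)) · (-4*pi**2) = -2*pi.

-2*pi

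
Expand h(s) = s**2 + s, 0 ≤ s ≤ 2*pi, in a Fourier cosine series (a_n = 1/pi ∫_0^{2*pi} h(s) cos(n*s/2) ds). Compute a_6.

4/9

a_6 = 1/pi ∫_0^{2*pi} (s**2 + s) cos(3*s) ds.
Integrating by parts twice (tabular method), an antiderivative of (s**2 + s) cos(3*s) is s**2*sin(3*s)/3 + s*sin(3*s)/3 + 2*s*cos(3*s)/9 - 2*sin(3*s)/27 + cos(3*s)/9; evaluating from 0 to 2*pi: ∫_{0}^{2*pi} (s**2 + s) cos(3*s) ds = (1/9 + 4*pi/9) - (1/9) = 4*pi/9.
Hence a_6 = (1/pi)·(4*pi/9) = 4/9.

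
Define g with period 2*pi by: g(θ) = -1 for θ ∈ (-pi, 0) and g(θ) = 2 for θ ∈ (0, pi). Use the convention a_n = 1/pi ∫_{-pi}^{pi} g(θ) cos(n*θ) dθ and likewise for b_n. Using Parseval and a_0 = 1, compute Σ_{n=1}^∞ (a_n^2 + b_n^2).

9/2

Parseval: a_0^2/2 + Σ_{n≥1} (a_n^2+b_n^2) = 1/pi ∫_{-pi}^{pi} g(θ)^2 dθ = 5.
Subtract a_0^2/2 = 1/2: Σ (a_n^2+b_n^2) = 9/2.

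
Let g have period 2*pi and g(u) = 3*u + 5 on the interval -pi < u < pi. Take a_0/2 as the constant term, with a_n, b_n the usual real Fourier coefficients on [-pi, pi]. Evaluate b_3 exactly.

2

b_3 = 1/pi ∫_{-pi}^{pi} g(u) sin(3*u) du.
Integrating by parts (boundary term plus one more integral), an antiderivative of (3*u + 5) sin(3*u) is -u*cos(3*u) + sin(3*u)/3 - 5*cos(3*u)/3; evaluating from -pi to pi: ∫_{-pi}^{pi} (3*u + 5) sin(3*u) du = (5/3 + pi) - (5/3 - pi) = 2*pi.
Hence b_3 = (1/pi)·(2*pi) = 2.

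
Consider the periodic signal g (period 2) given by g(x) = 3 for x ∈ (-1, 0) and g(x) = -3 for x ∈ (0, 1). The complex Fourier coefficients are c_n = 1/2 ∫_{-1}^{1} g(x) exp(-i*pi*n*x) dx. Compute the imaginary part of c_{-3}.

-2/pi

Since g is real-valued, Im(c_{-3}) = -1/2 ∫_{-1}^{1} g(x) sin(-3*pi*x) dx = b_{3}/2.
g is odd and sin(-3*pi*x) is odd, so the integrand is even: ∫_{-1}^{1} g(x) sin(-3*pi*x) dx = 2∫_0^{1} g(x) sin(-3*pi*x) dx.
Directly, an antiderivative of (-3) sin(-3*pi*x) is -cos(3*pi*x)/pi; evaluating from 0 to 1: ∫_{0}^{1} (-3) sin(-3*pi*x) dx = (1/pi) - (-1/pi) = 2/pi.
So ∫_{-1}^{1} g(x) sin(-3*pi*x) dx = 4/pi.
Hence Im(c_{-3}) = (-1/2)·(4/pi) = -2/pi.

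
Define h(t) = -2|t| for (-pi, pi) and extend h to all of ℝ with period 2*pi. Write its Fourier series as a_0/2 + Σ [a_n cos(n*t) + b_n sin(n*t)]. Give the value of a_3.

a_3 = 1/pi ∫_{-pi}^{pi} h(t) cos(3*t) dt.
h is even and cos(3*t) is even, so the integrand is even and a_3 = 2/pi ∫_0^{pi} h(t) cos(3*t) dt.
Integrating by parts (boundary term plus one more integral), an antiderivative of (-2*t) cos(3*t) is -2*t*sin(3*t)/3 - 2*cos(3*t)/9; evaluating from 0 to pi: ∫_{0}^{pi} (-2*t) cos(3*t) dt = (2/9) - (-2/9) = 4/9.
Hence a_3 = (2/pi)·(4/9) = 8/(9*pi).

8/(9*pi)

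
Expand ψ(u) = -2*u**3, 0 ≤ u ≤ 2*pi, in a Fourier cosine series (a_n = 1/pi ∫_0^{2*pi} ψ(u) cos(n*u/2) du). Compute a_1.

a_1 = 1/pi ∫_0^{2*pi} (-2*u**3) cos(u/2) du.
Integrating by parts three times (tabular method), an antiderivative of (-2*u**3) cos(u/2) is -4*u**3*sin(u/2) - 24*u**2*cos(u/2) + 96*u*sin(u/2) + 192*cos(u/2); evaluating from 0 to 2*pi: ∫_{0}^{2*pi} (-2*u**3) cos(u/2) du = (-192 + 96*pi**2) - (192) = -384 + 96*pi**2.
Hence a_1 = (1/pi)·(-384 + 96*pi**2) = -384/pi + 96*pi.

-384/pi + 96*pi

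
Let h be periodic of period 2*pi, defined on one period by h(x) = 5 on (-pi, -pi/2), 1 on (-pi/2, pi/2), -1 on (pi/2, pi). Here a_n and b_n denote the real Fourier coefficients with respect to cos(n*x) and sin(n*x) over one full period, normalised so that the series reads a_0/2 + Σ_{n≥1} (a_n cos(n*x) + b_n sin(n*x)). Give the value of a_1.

a_1 = 1/pi ∫_{-pi}^{pi} h(x) cos(x) dx.
Split the integral at the breakpoints.
Directly, an antiderivative of (5) cos(x) is 5*sin(x); evaluating from -pi to -pi/2: ∫_{-pi}^{-pi/2} (5) cos(x) dx = (-5) - (0) = -5.
Directly, an antiderivative of (1) cos(x) is sin(x); evaluating from -pi/2 to pi/2: ∫_{-pi/2}^{pi/2} (1) cos(x) dx = (1) - (-1) = 2.
Directly, an antiderivative of (-1) cos(x) is -sin(x); evaluating from pi/2 to pi: ∫_{pi/2}^{pi} (-1) cos(x) dx = (0) - (-1) = 1.
Summing the pieces and multiplying by (1/pi) gives a_1 = -2/pi.

-2/pi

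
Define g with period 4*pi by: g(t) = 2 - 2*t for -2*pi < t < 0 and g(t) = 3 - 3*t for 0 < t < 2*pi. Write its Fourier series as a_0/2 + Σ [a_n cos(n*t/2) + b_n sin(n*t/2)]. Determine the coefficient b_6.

b_6 = (1/(2*pi)) ∫_{-2*pi}^{2*pi} g(t) sin(3*t) dt.
Split the integral at the breakpoints.
Integrating by parts (boundary term plus one more integral), an antiderivative of (2 - 2*t) sin(3*t) is 2*t*cos(3*t)/3 - 2*sin(3*t)/9 - 2*cos(3*t)/3; evaluating from -2*pi to 0: ∫_{-2*pi}^{0} (2 - 2*t) sin(3*t) dt = (-2/3) - (-4*pi/3 - 2/3) = 4*pi/3.
Integrating by parts (boundary term plus one more integral), an antiderivative of (3 - 3*t) sin(3*t) is t*cos(3*t) - sin(3*t)/3 - cos(3*t); evaluating from 0 to 2*pi: ∫_{0}^{2*pi} (3 - 3*t) sin(3*t) dt = (-1 + 2*pi) - (-1) = 2*pi.
Summing the pieces and multiplying by (1/(2*pi)) gives b_6 = 5/3.

5/3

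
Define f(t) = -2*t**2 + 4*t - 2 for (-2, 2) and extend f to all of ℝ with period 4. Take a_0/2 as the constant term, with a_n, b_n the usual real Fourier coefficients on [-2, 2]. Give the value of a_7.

32/(49*pi**2)

a_7 = 1/2 ∫_{-2}^{2} f(t) cos(7*pi*t/2) dt.
Integrating by parts twice (tabular method), an antiderivative of (-2*t**2 + 4*t - 2) cos(7*pi*t/2) is -4*t**2*sin(7*pi*t/2)/(7*pi) + 8*t*sin(7*pi*t/2)/(7*pi) - 16*t*cos(7*pi*t/2)/(49*pi**2) - 4*sin(7*pi*t/2)/(7*pi) + 32*sin(7*pi*t/2)/(343*pi**3) + 16*cos(7*pi*t/2)/(49*pi**2); evaluating from -2 to 2: ∫_{-2}^{2} (-2*t**2 + 4*t - 2) cos(7*pi*t/2) dt = (16/(49*pi**2)) - (-48/(49*pi**2)) = 64/(49*pi**2).
Hence a_7 = (1/2)·(64/(49*pi**2)) = 32/(49*pi**2).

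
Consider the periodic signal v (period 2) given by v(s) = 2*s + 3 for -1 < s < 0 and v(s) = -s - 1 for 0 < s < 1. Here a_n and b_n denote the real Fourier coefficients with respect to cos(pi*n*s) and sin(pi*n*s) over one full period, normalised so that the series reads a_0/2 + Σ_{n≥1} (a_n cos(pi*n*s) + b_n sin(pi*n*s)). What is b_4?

-1/(4*pi)

b_4 = ∫_{-1}^{1} v(s) sin(4*pi*s) ds.
Split the integral at the breakpoints.
Integrating by parts (boundary term plus one more integral), an antiderivative of (2*s + 3) sin(4*pi*s) is -s*cos(4*pi*s)/(2*pi) + sin(4*pi*s)/(8*pi**2) - 3*cos(4*pi*s)/(4*pi); evaluating from -1 to 0: ∫_{-1}^{0} (2*s + 3) sin(4*pi*s) ds = (-3/(4*pi)) - (-1/(4*pi)) = -1/(2*pi).
Integrating by parts (boundary term plus one more integral), an antiderivative of (-s - 1) sin(4*pi*s) is s*cos(4*pi*s)/(4*pi) - sin(4*pi*s)/(16*pi**2) + cos(4*pi*s)/(4*pi); evaluating from 0 to 1: ∫_{0}^{1} (-s - 1) sin(4*pi*s) ds = (1/(2*pi)) - (1/(4*pi)) = 1/(4*pi).
Summing the pieces gives b_4 = -1/(4*pi).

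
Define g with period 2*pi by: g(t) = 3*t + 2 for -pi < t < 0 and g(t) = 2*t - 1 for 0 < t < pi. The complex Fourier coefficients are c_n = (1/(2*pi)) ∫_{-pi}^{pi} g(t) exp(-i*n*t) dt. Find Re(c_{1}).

1/pi

Since g is real-valued, Re(c_{1}) = (1/(2*pi)) ∫_{-pi}^{pi} g(t) cos(t) dt = a_{1}/2.
Split the integral at the breakpoints.
Integrating by parts (boundary term plus one more integral), an antiderivative of (3*t + 2) cos(t) is 3*t*sin(t) + 2*sin(t) + 3*cos(t); evaluating from -pi to 0: ∫_{-pi}^{0} (3*t + 2) cos(t) dt = (3) - (-3) = 6.
Integrating by parts (boundary term plus one more integral), an antiderivative of (2*t - 1) cos(t) is 2*t*sin(t) - sin(t) + 2*cos(t); evaluating from 0 to pi: ∫_{0}^{pi} (2*t - 1) cos(t) dt = (-2) - (2) = -4.
So ∫_{-pi}^{pi} g(t) cos(t) dt = 2.
Hence Re(c_{1}) = (1/(2*pi))·(2) = 1/pi.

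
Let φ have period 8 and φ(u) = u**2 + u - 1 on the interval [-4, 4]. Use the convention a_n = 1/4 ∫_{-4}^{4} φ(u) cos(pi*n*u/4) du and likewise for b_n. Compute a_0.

26/3

a_0 = 1/4 ∫_{-4}^{4} φ(u) du = 1/4 · (104/3) = 26/3.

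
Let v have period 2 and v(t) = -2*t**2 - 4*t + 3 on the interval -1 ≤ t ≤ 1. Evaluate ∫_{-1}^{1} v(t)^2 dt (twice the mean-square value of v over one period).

∫_{-1}^{1} v(t)^2 dt = 334/15.

334/15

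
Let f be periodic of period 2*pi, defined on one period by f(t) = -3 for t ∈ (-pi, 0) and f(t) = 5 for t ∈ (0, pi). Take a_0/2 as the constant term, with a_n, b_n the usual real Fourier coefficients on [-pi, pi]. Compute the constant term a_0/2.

1

a_0 = 1/pi ∫_{-pi}^{pi} f(t) dt = 1/pi · (2*pi) = 2.
So the constant term a_0/2 = 1.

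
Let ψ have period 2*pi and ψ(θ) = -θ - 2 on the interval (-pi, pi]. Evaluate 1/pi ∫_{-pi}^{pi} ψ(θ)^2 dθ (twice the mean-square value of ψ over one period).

1/pi ∫_{-pi}^{pi} ψ(θ)^2 dθ = 1/pi · (2*pi*(pi**2 + 12)/3) = 2*pi**2/3 + 8.

2*pi**2/3 + 8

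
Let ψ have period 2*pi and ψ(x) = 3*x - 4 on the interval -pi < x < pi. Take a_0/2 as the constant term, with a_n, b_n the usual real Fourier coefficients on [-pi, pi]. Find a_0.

-8

a_0 = 1/pi ∫_{-pi}^{pi} ψ(x) dx = 1/pi · (-8*pi) = -8.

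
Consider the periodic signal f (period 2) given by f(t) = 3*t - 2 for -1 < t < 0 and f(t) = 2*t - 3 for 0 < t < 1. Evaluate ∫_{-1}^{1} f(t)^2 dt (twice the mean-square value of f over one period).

∫_{-1}^{1} f(t)^2 dt = 52/3.

52/3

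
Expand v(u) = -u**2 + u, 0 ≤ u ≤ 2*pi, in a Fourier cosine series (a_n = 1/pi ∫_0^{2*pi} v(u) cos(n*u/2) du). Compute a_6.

-4/9

a_6 = 1/pi ∫_0^{2*pi} (-u**2 + u) cos(3*u) du.
Integrating by parts twice (tabular method), an antiderivative of (-u**2 + u) cos(3*u) is -u**2*sin(3*u)/3 + u*sin(3*u)/3 - 2*u*cos(3*u)/9 + 2*sin(3*u)/27 + cos(3*u)/9; evaluating from 0 to 2*pi: ∫_{0}^{2*pi} (-u**2 + u) cos(3*u) du = (1/9 - 4*pi/9) - (1/9) = -4*pi/9.
Hence a_6 = (1/pi)·(-4*pi/9) = -4/9.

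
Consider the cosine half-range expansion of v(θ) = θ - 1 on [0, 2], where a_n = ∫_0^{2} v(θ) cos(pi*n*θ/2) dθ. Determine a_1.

a_1 = ∫_0^{2} (θ - 1) cos(pi*θ/2) dθ.
Integrating by parts (boundary term plus one more integral), an antiderivative of (θ - 1) cos(pi*θ/2) is 2*θ*sin(pi*θ/2)/pi - 2*sin(pi*θ/2)/pi + 4*cos(pi*θ/2)/pi**2; evaluating from 0 to 2: ∫_{0}^{2} (θ - 1) cos(pi*θ/2) dθ = (-4/pi**2) - (4/pi**2) = -8/pi**2.
Hence a_1 = -8/pi**2.

-8/pi**2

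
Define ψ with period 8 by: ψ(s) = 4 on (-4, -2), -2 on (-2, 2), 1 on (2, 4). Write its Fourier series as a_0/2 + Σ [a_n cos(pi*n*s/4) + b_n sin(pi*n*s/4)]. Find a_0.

a_0 = 1/4 ∫_{-4}^{4} ψ(s) ds = 1/4 · (2) = 1/2.

1/2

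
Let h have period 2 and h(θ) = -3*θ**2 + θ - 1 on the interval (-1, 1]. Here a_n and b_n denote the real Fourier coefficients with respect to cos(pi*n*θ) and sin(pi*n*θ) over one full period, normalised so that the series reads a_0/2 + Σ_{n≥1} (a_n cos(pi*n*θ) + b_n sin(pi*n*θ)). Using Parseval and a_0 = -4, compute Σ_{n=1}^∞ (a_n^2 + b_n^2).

34/15

Parseval: a_0^2/2 + Σ_{n≥1} (a_n^2+b_n^2) = ∫_{-1}^{1} h(θ)^2 dθ = 154/15.
Subtract a_0^2/2 = 8: Σ (a_n^2+b_n^2) = 34/15.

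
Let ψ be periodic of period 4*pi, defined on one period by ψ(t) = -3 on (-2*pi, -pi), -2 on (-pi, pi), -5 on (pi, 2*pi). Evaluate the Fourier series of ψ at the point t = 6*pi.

-4

t = 6*pi differs from t = -2*pi by 2 full period(s), and the series is 4*pi-periodic.
At t = -2*pi the one-sided limits are ψ(-2*pi^-) = -5 and ψ(-2*pi^+) = -3.
By Dirichlet's theorem the series converges to their average, [(-5) + (-3)]/2 = -4.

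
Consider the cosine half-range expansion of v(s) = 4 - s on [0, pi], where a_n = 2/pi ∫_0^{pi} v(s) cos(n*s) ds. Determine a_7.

4/(49*pi)

a_7 = 2/pi ∫_0^{pi} (4 - s) cos(7*s) ds.
Integrating by parts (boundary term plus one more integral), an antiderivative of (4 - s) cos(7*s) is -s*sin(7*s)/7 + 4*sin(7*s)/7 - cos(7*s)/49; evaluating from 0 to pi: ∫_{0}^{pi} (4 - s) cos(7*s) ds = (1/49) - (-1/49) = 2/49.
Hence a_7 = (2/pi)·(2/49) = 4/(49*pi).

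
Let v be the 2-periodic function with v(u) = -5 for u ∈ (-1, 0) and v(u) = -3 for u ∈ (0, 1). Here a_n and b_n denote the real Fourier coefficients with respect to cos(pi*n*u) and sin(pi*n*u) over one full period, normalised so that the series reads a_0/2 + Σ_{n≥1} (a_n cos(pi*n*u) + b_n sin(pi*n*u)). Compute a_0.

a_0 = ∫_{-1}^{1} v(u) du = -8.

-8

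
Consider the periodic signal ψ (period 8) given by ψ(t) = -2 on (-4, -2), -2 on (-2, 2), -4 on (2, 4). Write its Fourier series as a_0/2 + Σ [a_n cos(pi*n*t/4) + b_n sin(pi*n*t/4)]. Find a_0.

-5

a_0 = 1/4 ∫_{-4}^{4} ψ(t) dt = 1/4 · (-20) = -5.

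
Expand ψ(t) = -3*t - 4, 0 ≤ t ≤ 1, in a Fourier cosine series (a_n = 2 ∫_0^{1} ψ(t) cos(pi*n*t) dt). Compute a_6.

0

a_6 = 2 ∫_0^{1} (-3*t - 4) cos(6*pi*t) dt.
Integrating by parts (boundary term plus one more integral), an antiderivative of (-3*t - 4) cos(6*pi*t) is -t*sin(6*pi*t)/(2*pi) - 2*sin(6*pi*t)/(3*pi) - cos(6*pi*t)/(12*pi**2); evaluating from 0 to 1: ∫_{0}^{1} (-3*t - 4) cos(6*pi*t) dt = (-1/(12*pi**2)) - (-1/(12*pi**2)) = 0.
Hence a_6 = 2·(0) = 0.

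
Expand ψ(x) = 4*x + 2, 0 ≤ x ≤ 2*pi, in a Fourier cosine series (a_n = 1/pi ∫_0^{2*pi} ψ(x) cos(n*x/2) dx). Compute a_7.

a_7 = 1/pi ∫_0^{2*pi} (4*x + 2) cos(7*x/2) dx.
Integrating by parts (boundary term plus one more integral), an antiderivative of (4*x + 2) cos(7*x/2) is 8*x*sin(7*x/2)/7 + 4*sin(7*x/2)/7 + 16*cos(7*x/2)/49; evaluating from 0 to 2*pi: ∫_{0}^{2*pi} (4*x + 2) cos(7*x/2) dx = (-16/49) - (16/49) = -32/49.
Hence a_7 = (1/pi)·(-32/49) = -32/(49*pi).

-32/(49*pi)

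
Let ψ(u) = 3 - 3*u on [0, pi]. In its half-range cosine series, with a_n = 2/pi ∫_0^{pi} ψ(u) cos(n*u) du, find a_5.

12/(25*pi)

a_5 = 2/pi ∫_0^{pi} (3 - 3*u) cos(5*u) du.
Integrating by parts (boundary term plus one more integral), an antiderivative of (3 - 3*u) cos(5*u) is -3*u*sin(5*u)/5 + 3*sin(5*u)/5 - 3*cos(5*u)/25; evaluating from 0 to pi: ∫_{0}^{pi} (3 - 3*u) cos(5*u) du = (3/25) - (-3/25) = 6/25.
Hence a_5 = (2/pi)·(6/25) = 12/(25*pi).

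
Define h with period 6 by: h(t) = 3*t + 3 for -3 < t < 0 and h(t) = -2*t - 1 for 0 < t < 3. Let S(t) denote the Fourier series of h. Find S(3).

-13/2

At t = 3 the one-sided limits are h(3^-) = -7 and h(3^+) = -6.
By Dirichlet's theorem the series converges to their average, [(-7) + (-6)]/2 = -13/2.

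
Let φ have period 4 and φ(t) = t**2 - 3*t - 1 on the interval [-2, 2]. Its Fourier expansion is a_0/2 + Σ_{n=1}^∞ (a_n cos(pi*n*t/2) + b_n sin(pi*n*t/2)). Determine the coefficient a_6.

4/(9*pi**2)

a_6 = 1/2 ∫_{-2}^{2} φ(t) cos(3*pi*t) dt.
Integrating by parts twice (tabular method), an antiderivative of (t**2 - 3*t - 1) cos(3*pi*t) is t**2*sin(3*pi*t)/(3*pi) - t*sin(3*pi*t)/pi + 2*t*cos(3*pi*t)/(9*pi**2) - sin(3*pi*t)/(3*pi) - 2*sin(3*pi*t)/(27*pi**3) - cos(3*pi*t)/(3*pi**2); evaluating from -2 to 2: ∫_{-2}^{2} (t**2 - 3*t - 1) cos(3*pi*t) dt = (1/(9*pi**2)) - (-7/(9*pi**2)) = 8/(9*pi**2).
Hence a_6 = (1/2)·(8/(9*pi**2)) = 4/(9*pi**2).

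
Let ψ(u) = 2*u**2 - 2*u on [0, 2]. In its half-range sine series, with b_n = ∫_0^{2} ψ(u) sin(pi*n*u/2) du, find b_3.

b_3 = ∫_0^{2} (2*u**2 - 2*u) sin(3*pi*u/2) du.
Integrating by parts twice (tabular method), an antiderivative of (2*u**2 - 2*u) sin(3*pi*u/2) is -4*u**2*cos(3*pi*u/2)/(3*pi) + 16*u*sin(3*pi*u/2)/(9*pi**2) + 4*u*cos(3*pi*u/2)/(3*pi) - 8*sin(3*pi*u/2)/(9*pi**2) + 32*cos(3*pi*u/2)/(27*pi**3); evaluating from 0 to 2: ∫_{0}^{2} (2*u**2 - 2*u) sin(3*pi*u/2) du = (8*(-4 + 9*pi**2)/(27*pi**3)) - (32/(27*pi**3)) = 8*(-8 + 9*pi**2)/(27*pi**3).
Hence b_3 = 8*(-8 + 9*pi**2)/(27*pi**3).

8*(-8 + 9*pi**2)/(27*pi**3)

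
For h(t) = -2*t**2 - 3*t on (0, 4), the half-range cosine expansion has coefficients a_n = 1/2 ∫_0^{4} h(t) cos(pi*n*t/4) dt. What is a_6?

a_6 = 1/2 ∫_0^{4} (-2*t**2 - 3*t) cos(3*pi*t/2) dt.
Integrating by parts twice (tabular method), an antiderivative of (-2*t**2 - 3*t) cos(3*pi*t/2) is -4*t**2*sin(3*pi*t/2)/(3*pi) - 2*t*sin(3*pi*t/2)/pi - 16*t*cos(3*pi*t/2)/(9*pi**2) + 32*sin(3*pi*t/2)/(27*pi**3) - 4*cos(3*pi*t/2)/(3*pi**2); evaluating from 0 to 4: ∫_{0}^{4} (-2*t**2 - 3*t) cos(3*pi*t/2) dt = (-76/(9*pi**2)) - (-4/(3*pi**2)) = -64/(9*pi**2).
Hence a_6 = (1/2)·(-64/(9*pi**2)) = -32/(9*pi**2).

-32/(9*pi**2)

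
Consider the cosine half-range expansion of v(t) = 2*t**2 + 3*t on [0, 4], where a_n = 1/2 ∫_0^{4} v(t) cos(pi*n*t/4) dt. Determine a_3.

a_3 = 1/2 ∫_0^{4} (2*t**2 + 3*t) cos(3*pi*t/4) dt.
Integrating by parts twice (tabular method), an antiderivative of (2*t**2 + 3*t) cos(3*pi*t/4) is 8*t**2*sin(3*pi*t/4)/(3*pi) + 4*t*sin(3*pi*t/4)/pi + 64*t*cos(3*pi*t/4)/(9*pi**2) - 256*sin(3*pi*t/4)/(27*pi**3) + 16*cos(3*pi*t/4)/(3*pi**2); evaluating from 0 to 4: ∫_{0}^{4} (2*t**2 + 3*t) cos(3*pi*t/4) dt = (-304/(9*pi**2)) - (16/(3*pi**2)) = -352/(9*pi**2).
Hence a_3 = (1/2)·(-352/(9*pi**2)) = -176/(9*pi**2).

-176/(9*pi**2)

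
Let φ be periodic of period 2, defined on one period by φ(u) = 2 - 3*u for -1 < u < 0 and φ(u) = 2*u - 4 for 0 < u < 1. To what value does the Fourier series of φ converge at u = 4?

u = 4 differs from u = 0 by 2 full period(s), and the series is 2-periodic.
At u = 0 the one-sided limits are φ(0^-) = 2 and φ(0^+) = -4.
By Dirichlet's theorem the series converges to their average, [(2) + (-4)]/2 = -1.

-1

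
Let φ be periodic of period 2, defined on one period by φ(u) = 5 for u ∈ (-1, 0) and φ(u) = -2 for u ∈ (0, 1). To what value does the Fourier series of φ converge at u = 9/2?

-2

u = 9/2 differs from u = 1/2 by 2 full period(s), and the series is 2-periodic.
φ is continuous at u = 1/2 with value -2, so the series converges to -2 there.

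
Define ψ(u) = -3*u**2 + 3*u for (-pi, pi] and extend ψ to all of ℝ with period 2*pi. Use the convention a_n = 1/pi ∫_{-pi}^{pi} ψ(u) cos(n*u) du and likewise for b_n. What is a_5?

a_5 = 1/pi ∫_{-pi}^{pi} ψ(u) cos(5*u) du.
Integrating by parts twice (tabular method), an antiderivative of (-3*u**2 + 3*u) cos(5*u) is -3*u**2*sin(5*u)/5 + 3*u*sin(5*u)/5 - 6*u*cos(5*u)/25 + 6*sin(5*u)/125 + 3*cos(5*u)/25; evaluating from -pi to pi: ∫_{-pi}^{pi} (-3*u**2 + 3*u) cos(5*u) du = (-3/25 + 6*pi/25) - (-6*pi/25 - 3/25) = 12*pi/25.
Hence a_5 = (1/pi)·(12*pi/25) = 12/25.

12/25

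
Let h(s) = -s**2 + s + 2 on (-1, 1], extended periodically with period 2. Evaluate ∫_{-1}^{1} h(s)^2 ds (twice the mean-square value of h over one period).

∫_{-1}^{1} h(s)^2 ds = 32/5.

32/5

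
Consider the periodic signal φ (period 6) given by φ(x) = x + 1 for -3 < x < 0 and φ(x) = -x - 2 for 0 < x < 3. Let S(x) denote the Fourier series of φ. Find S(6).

-1/2

x = 6 differs from x = 0 by 1 full period(s), and the series is 6-periodic.
At x = 0 the one-sided limits are φ(0^-) = 1 and φ(0^+) = -2.
By Dirichlet's theorem the series converges to their average, [(1) + (-2)]/2 = -1/2.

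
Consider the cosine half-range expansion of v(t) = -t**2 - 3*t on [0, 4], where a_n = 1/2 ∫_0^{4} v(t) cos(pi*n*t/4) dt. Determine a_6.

-16/(9*pi**2)

a_6 = 1/2 ∫_0^{4} (-t**2 - 3*t) cos(3*pi*t/2) dt.
Integrating by parts twice (tabular method), an antiderivative of (-t**2 - 3*t) cos(3*pi*t/2) is -2*t**2*sin(3*pi*t/2)/(3*pi) - 2*t*sin(3*pi*t/2)/pi - 8*t*cos(3*pi*t/2)/(9*pi**2) + 16*sin(3*pi*t/2)/(27*pi**3) - 4*cos(3*pi*t/2)/(3*pi**2); evaluating from 0 to 4: ∫_{0}^{4} (-t**2 - 3*t) cos(3*pi*t/2) dt = (-44/(9*pi**2)) - (-4/(3*pi**2)) = -32/(9*pi**2).
Hence a_6 = (1/2)·(-32/(9*pi**2)) = -16/(9*pi**2).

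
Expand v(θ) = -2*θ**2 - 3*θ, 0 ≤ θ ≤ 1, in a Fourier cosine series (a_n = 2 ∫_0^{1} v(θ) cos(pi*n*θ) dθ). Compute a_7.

a_7 = 2 ∫_0^{1} (-2*θ**2 - 3*θ) cos(7*pi*θ) dθ.
Integrating by parts twice (tabular method), an antiderivative of (-2*θ**2 - 3*θ) cos(7*pi*θ) is -2*θ**2*sin(7*pi*θ)/(7*pi) - 3*θ*sin(7*pi*θ)/(7*pi) - 4*θ*cos(7*pi*θ)/(49*pi**2) + 4*sin(7*pi*θ)/(343*pi**3) - 3*cos(7*pi*θ)/(49*pi**2); evaluating from 0 to 1: ∫_{0}^{1} (-2*θ**2 - 3*θ) cos(7*pi*θ) dθ = (1/(7*pi**2)) - (-3/(49*pi**2)) = 10/(49*pi**2).
Hence a_7 = 2·(10/(49*pi**2)) = 20/(49*pi**2).

20/(49*pi**2)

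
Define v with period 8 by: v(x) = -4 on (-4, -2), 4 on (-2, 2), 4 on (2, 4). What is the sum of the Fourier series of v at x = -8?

4

x = -8 differs from x = 0 by -1 full period(s), and the series is 8-periodic.
v is continuous at x = 0 with value 4, so the series converges to 4 there.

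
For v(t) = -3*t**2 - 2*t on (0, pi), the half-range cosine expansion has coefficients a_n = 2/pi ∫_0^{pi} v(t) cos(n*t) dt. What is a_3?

4*(2 + 3*pi)/(9*pi)

a_3 = 2/pi ∫_0^{pi} (-3*t**2 - 2*t) cos(3*t) dt.
Integrating by parts twice (tabular method), an antiderivative of (-3*t**2 - 2*t) cos(3*t) is -t**2*sin(3*t) - 2*t*sin(3*t)/3 - 2*t*cos(3*t)/3 + 2*sin(3*t)/9 - 2*cos(3*t)/9; evaluating from 0 to pi: ∫_{0}^{pi} (-3*t**2 - 2*t) cos(3*t) dt = (2/9 + 2*pi/3) - (-2/9) = 4/9 + 2*pi/3.
Hence a_3 = (2/pi)·(4/9 + 2*pi/3) = 4*(2 + 3*pi)/(9*pi).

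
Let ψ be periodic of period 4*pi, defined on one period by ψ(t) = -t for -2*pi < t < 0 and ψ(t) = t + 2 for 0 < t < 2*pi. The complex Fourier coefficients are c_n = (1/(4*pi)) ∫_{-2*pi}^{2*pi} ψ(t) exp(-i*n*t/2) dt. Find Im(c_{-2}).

0

Since ψ is real-valued, Im(c_{-2}) = -(1/(4*pi)) ∫_{-2*pi}^{2*pi} ψ(t) sin(-t) dt = b_{2}/2.
Split the integral at the breakpoints.
Integrating by parts (boundary term plus one more integral), an antiderivative of (-t) sin(-t) is -t*cos(t) + sin(t); evaluating from -2*pi to 0: ∫_{-2*pi}^{0} (-t) sin(-t) dt = (0) - (2*pi) = -2*pi.
Integrating by parts (boundary term plus one more integral), an antiderivative of (t + 2) sin(-t) is t*cos(t) - sin(t) + 2*cos(t); evaluating from 0 to 2*pi: ∫_{0}^{2*pi} (t + 2) sin(-t) dt = (2 + 2*pi) - (2) = 2*pi.
So ∫_{-2*pi}^{2*pi} ψ(t) sin(-t) dt = 0.
Hence Im(c_{-2}) = (-1/(4*pi))·(0) = 0.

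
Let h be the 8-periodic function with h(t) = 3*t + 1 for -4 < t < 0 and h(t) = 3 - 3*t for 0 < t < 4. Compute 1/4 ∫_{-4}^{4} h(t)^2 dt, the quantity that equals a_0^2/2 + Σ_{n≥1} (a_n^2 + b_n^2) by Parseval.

1/4 ∫_{-4}^{4} h(t)^2 dt = 1/4 · (232) = 58.

58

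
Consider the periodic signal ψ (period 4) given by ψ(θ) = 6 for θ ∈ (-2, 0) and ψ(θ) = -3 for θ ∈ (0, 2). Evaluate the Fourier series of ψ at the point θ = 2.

θ = 2 differs from θ = -2 by 1 full period(s), and the series is 4-periodic.
At θ = -2 the one-sided limits are ψ(-2^-) = -3 and ψ(-2^+) = 6.
By Dirichlet's theorem the series converges to their average, [(-3) + (6)]/2 = 3/2.

3/2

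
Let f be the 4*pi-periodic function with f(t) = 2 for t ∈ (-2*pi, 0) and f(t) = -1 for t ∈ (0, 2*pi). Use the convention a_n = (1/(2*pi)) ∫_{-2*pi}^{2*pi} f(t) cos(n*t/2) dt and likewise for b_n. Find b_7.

-6/(7*pi)

b_7 = (1/(2*pi)) ∫_{-2*pi}^{2*pi} f(t) sin(7*t/2) dt.
Split the integral at the breakpoints.
Directly, an antiderivative of (2) sin(7*t/2) is -4*cos(7*t/2)/7; evaluating from -2*pi to 0: ∫_{-2*pi}^{0} (2) sin(7*t/2) dt = (-4/7) - (4/7) = -8/7.
Directly, an antiderivative of (-1) sin(7*t/2) is 2*cos(7*t/2)/7; evaluating from 0 to 2*pi: ∫_{0}^{2*pi} (-1) sin(7*t/2) dt = (-2/7) - (2/7) = -4/7.
Summing the pieces and multiplying by (1/(2*pi)) gives b_7 = -6/(7*pi).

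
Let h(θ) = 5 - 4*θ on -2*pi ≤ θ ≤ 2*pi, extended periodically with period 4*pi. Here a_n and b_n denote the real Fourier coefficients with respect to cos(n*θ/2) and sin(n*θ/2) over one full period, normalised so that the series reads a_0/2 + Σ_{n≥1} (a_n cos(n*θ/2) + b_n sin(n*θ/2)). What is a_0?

a_0 = (1/(2*pi)) ∫_{-2*pi}^{2*pi} h(θ) dθ = (1/(2*pi)) · (20*pi) = 10.

10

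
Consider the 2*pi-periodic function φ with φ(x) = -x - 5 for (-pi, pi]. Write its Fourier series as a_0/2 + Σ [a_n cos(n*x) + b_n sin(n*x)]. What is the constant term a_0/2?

a_0 = 1/pi ∫_{-pi}^{pi} φ(x) dx = 1/pi · (-10*pi) = -10.
So the constant term a_0/2 = -5.

-5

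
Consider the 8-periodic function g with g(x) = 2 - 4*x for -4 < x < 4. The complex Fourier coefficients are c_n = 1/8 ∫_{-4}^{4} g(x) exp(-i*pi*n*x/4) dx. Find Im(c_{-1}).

-16/pi

Since g is real-valued, Im(c_{-1}) = -1/8 ∫_{-4}^{4} g(x) sin(-pi*x/4) dx = b_{1}/2.
Integrating by parts (boundary term plus one more integral), an antiderivative of (2 - 4*x) sin(-pi*x/4) is -16*x*cos(pi*x/4)/pi + 64*sin(pi*x/4)/pi**2 + 8*cos(pi*x/4)/pi; evaluating from -4 to 4: ∫_{-4}^{4} (2 - 4*x) sin(-pi*x/4) dx = (56/pi) - (-72/pi) = 128/pi.
Hence Im(c_{-1}) = (-1/8)·(128/pi) = -16/pi.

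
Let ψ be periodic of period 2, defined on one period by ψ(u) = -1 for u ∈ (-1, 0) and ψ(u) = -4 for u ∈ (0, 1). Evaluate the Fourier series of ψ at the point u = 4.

-5/2

u = 4 differs from u = 0 by 2 full period(s), and the series is 2-periodic.
At u = 0 the one-sided limits are ψ(0^-) = -1 and ψ(0^+) = -4.
By Dirichlet's theorem the series converges to their average, [(-1) + (-4)]/2 = -5/2.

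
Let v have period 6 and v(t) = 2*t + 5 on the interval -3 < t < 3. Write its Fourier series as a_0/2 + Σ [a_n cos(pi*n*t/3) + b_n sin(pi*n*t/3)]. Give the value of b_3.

4/pi

b_3 = 1/3 ∫_{-3}^{3} v(t) sin(pi*t) dt.
Integrating by parts (boundary term plus one more integral), an antiderivative of (2*t + 5) sin(pi*t) is -2*t*cos(pi*t)/pi + 2*sin(pi*t)/pi**2 - 5*cos(pi*t)/pi; evaluating from -3 to 3: ∫_{-3}^{3} (2*t + 5) sin(pi*t) dt = (11/pi) - (-1/pi) = 12/pi.
Hence b_3 = (1/3)·(12/pi) = 4/pi.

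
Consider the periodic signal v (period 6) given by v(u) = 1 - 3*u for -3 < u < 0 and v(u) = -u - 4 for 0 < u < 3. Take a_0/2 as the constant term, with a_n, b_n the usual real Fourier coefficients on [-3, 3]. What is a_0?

0

a_0 = 1/3 ∫_{-3}^{3} v(u) du = 1/3 · (0) = 0.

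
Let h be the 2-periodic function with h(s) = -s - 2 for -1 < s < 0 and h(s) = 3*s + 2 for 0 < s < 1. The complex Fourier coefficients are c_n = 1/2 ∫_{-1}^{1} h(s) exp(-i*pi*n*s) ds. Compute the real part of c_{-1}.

Since h is real-valued, Re(c_{-1}) = 1/2 ∫_{-1}^{1} h(s) cos(-pi*s) ds = a_{1}/2.
Split the integral at the breakpoints.
Integrating by parts (boundary term plus one more integral), an antiderivative of (-s - 2) cos(-pi*s) is -s*sin(pi*s)/pi - 2*sin(pi*s)/pi - cos(pi*s)/pi**2; evaluating from -1 to 0: ∫_{-1}^{0} (-s - 2) cos(-pi*s) ds = (-1/pi**2) - (pi**(-2)) = -2/pi**2.
Integrating by parts (boundary term plus one more integral), an antiderivative of (3*s + 2) cos(-pi*s) is 3*s*sin(pi*s)/pi + 2*sin(pi*s)/pi + 3*cos(pi*s)/pi**2; evaluating from 0 to 1: ∫_{0}^{1} (3*s + 2) cos(-pi*s) ds = (-3/pi**2) - (3/pi**2) = -6/pi**2.
So ∫_{-1}^{1} h(s) cos(-pi*s) ds = -8/pi**2.
Hence Re(c_{-1}) = (1/2)·(-8/pi**2) = -4/pi**2.

-4/pi**2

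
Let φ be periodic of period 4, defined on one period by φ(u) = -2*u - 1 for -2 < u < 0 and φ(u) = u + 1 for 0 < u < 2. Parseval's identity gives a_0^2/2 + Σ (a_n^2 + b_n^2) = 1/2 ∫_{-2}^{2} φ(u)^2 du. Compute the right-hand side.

20/3

1/2 ∫_{-2}^{2} φ(u)^2 du = 1/2 · (40/3) = 20/3.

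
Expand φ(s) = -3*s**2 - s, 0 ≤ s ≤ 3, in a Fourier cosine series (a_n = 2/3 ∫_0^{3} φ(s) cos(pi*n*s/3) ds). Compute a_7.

120/(49*pi**2)

a_7 = 2/3 ∫_0^{3} (-3*s**2 - s) cos(7*pi*s/3) ds.
Integrating by parts twice (tabular method), an antiderivative of (-3*s**2 - s) cos(7*pi*s/3) is -9*s**2*sin(7*pi*s/3)/(7*pi) - 3*s*sin(7*pi*s/3)/(7*pi) - 54*s*cos(7*pi*s/3)/(49*pi**2) + 162*sin(7*pi*s/3)/(343*pi**3) - 9*cos(7*pi*s/3)/(49*pi**2); evaluating from 0 to 3: ∫_{0}^{3} (-3*s**2 - s) cos(7*pi*s/3) ds = (171/(49*pi**2)) - (-9/(49*pi**2)) = 180/(49*pi**2).
Hence a_7 = (2/3)·(180/(49*pi**2)) = 120/(49*pi**2).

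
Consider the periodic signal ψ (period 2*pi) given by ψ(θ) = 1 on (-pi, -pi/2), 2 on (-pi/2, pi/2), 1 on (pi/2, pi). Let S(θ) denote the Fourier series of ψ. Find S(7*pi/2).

3/2

θ = 7*pi/2 differs from θ = -pi/2 by 2 full period(s), and the series is 2*pi-periodic.
At θ = -pi/2 the one-sided limits are ψ(-pi/2^-) = 1 and ψ(-pi/2^+) = 2.
By Dirichlet's theorem the series converges to their average, [(1) + (2)]/2 = 3/2.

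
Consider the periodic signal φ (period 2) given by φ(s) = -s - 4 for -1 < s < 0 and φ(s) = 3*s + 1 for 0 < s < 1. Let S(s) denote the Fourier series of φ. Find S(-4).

s = -4 differs from s = 0 by -2 full period(s), and the series is 2-periodic.
At s = 0 the one-sided limits are φ(0^-) = -4 and φ(0^+) = 1.
By Dirichlet's theorem the series converges to their average, [(-4) + (1)]/2 = -3/2.

-3/2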